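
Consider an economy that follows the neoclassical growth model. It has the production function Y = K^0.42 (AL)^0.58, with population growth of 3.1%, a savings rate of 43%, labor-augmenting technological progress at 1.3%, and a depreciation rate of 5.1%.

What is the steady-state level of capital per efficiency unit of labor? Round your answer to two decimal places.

k* = 13.51

In steady state, investment equals break-even investment: s·k^α = (n + g + δ)·k.
Rearranging, k^(1−α) = s / (n + g + δ).
k^0.58 = 0.43 / (0.031 + 0.013 + 0.051) = 0.43 / 0.095 = 4.5263
k* = 4.5263^(1/0.58) ≈ 13.5080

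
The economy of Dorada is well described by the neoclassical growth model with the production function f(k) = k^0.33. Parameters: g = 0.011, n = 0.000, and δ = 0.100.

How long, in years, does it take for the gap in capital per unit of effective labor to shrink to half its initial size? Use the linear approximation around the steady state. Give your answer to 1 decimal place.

Near the steady state the convergence rate is λ = (1 − α)(n + g + δ).
λ = (1 − 0.33) × 0.111 = 0.67 × 0.111 = 0.07437
Half-life = ln 2 / λ = 0.6931 / 0.07437 ≈ 9.32 years

half-life ≈ 9.3 years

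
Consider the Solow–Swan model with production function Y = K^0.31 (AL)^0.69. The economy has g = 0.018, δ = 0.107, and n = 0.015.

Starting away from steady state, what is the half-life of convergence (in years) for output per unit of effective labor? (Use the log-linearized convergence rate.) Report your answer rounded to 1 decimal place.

t_½ ≈ 7.2 years

Near the steady state the convergence rate is λ = (1 − α)(n + g + δ).
λ = (1 − 0.31) × 0.140 = 0.69 × 0.140 = 0.0966
Half-life = ln 2 / λ = 0.6931 / 0.0966 ≈ 7.17 years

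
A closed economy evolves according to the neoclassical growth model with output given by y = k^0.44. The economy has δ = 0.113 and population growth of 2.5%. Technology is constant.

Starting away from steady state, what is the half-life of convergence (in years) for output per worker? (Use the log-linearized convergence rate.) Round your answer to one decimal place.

half-life ≈ 9.0 years

Near the steady state the convergence rate is λ = (1 − α)(n + δ).
λ = (1 − 0.44) × 0.138 = 0.56 × 0.138 = 0.07728
Half-life = ln 2 / λ = 0.6931 / 0.07728 ≈ 8.97 years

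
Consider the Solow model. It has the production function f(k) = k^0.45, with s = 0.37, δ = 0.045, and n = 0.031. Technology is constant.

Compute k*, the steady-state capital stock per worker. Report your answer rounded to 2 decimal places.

k* ≈ 17.77

In steady state, investment equals break-even investment: s·k^α = (n + δ)·k.
Dividing both sides by k: k^(1−α) = s / (n + δ).
k^0.55 = 0.37 / (0.031 + 0.045) = 0.37 / 0.076 = 4.8684
k* = 4.8684^(1/0.55) ≈ 17.7743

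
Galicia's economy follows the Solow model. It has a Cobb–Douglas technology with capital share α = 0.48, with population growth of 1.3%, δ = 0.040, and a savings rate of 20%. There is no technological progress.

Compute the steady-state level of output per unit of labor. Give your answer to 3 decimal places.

Steady state requires s·f(k) = (n + δ)·k, i.e. s·k^α = (n + δ)·k.
Rearranging, k^(1−α) = s / (n + δ).
k^0.52 = 0.20 / (0.013 + 0.040) = 0.20 / 0.053 = 3.7736
k* = 3.7736^(1/0.52) ≈ 12.8572
y* = (k*)^α = 12.8572^0.48 ≈ 3.4071

y* = 3.407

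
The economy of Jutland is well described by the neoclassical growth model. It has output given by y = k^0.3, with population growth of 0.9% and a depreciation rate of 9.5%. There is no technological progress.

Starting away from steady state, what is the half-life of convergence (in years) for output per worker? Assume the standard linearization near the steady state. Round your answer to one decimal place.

Near the steady state the convergence rate is λ = (1 − α)(n + δ).
λ = (1 − 0.3) × 0.104 = 0.7 × 0.104 = 0.0728
Half-life = ln 2 / λ = 0.6931 / 0.0728 ≈ 9.52 years

half-life ≈ 9.5 years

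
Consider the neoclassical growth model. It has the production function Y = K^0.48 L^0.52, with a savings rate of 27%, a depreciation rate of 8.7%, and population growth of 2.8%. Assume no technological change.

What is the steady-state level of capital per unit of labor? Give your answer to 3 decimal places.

k* ≈ 5.162

At the steady state, Δk = 0, so s·k^α = (n + δ)·k.
Rearranging, k^(1−α) = s / (n + δ).
k^0.52 = 0.27 / (0.028 + 0.087) = 0.27 / 0.115 = 2.3478
k* = 2.3478^(1/0.52) ≈ 5.1619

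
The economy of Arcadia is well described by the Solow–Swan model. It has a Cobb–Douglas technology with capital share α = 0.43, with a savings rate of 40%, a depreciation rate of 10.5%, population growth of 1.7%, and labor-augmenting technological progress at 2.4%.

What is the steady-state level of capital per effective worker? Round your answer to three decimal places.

k* = 5.860

At the steady state, Δk = 0, so s·k^α = (n + g + δ)·k.
Rearranging, k^(1−α) = s / (n + g + δ).
k^0.57 = 0.40 / (0.017 + 0.024 + 0.105) = 0.40 / 0.146 = 2.7397
k* = 2.7397^(1/0.57) ≈ 5.8600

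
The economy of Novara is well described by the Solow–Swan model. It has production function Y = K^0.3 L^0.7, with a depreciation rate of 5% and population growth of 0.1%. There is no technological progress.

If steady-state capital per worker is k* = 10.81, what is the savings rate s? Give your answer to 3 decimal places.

s ≈ 0.270

Steady state requires s·f(k) = (n + δ)·k, i.e. s·k^α = (n + δ)·k.
So s / (n + δ) = (k*)^(1−α) = 10.81^0.7 = 5.2927.
Therefore s = 5.2927 × (n + δ) = 5.2927 × 0.051 = 0.2699.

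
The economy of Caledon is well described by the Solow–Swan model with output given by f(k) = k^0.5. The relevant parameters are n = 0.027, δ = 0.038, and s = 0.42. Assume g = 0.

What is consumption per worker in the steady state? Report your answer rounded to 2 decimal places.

In steady state, investment equals break-even investment: s·k^α = (n + δ)·k.
Rearranging, k^(1−α) = s / (n + δ).
k^0.5 = 0.42 / (0.027 + 0.038) = 0.42 / 0.065 = 6.4615
k* = 6.4615^(1/0.5) ≈ 41.7510
y* = (k*)^α = 41.7510^0.5 ≈ 6.4615
c* = (1 − s)·y* = (1 − 0.42) × 6.4615 ≈ 3.7477

c* ≈ 3.75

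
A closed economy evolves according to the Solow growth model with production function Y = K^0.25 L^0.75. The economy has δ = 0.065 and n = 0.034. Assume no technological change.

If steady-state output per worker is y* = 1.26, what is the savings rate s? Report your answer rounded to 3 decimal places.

At the steady state, Δk = 0, so s·k^α = (n + δ)·k.
Since y* = [s/(n + δ)]^(α/(1−α)), we have s/(n + δ) = (y*)^((1−α)/α) = 1.26^3 = 2.0004.
Therefore s = 2.0004 × (n + δ) = 2.0004 × 0.099 = 0.1980.

s ≈ 0.198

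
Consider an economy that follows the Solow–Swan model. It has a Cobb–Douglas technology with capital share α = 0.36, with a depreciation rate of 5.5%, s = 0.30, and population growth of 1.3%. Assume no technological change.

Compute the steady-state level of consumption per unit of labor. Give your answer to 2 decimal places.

In steady state, investment equals break-even investment: s·k^α = (n + δ)·k.
Dividing both sides by k: k^(1−α) = s / (n + δ).
k^0.64 = 0.30 / (0.013 + 0.055) = 0.30 / 0.068 = 4.4118
k* = 4.4118^(1/0.64) ≈ 10.1675
y* = (k*)^α = 10.1675^0.36 ≈ 2.3046
c* = (1 − s)·y* = (1 − 0.30) × 2.3046 ≈ 1.6132

c* ≈ 1.61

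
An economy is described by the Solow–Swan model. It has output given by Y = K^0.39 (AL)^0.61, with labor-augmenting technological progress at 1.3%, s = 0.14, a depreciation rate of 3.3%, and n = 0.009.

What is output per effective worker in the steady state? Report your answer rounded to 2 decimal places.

y* ≈ 1.82

Steady state requires s·f(k) = (n + g + δ)·k, i.e. s·k^α = (n + g + δ)·k.
Rearranging, k^(1−α) = s / (n + g + δ).
k^0.61 = 0.14 / (0.009 + 0.013 + 0.033) = 0.14 / 0.055 = 2.5455
k* = 2.5455^(1/0.61) ≈ 4.6260
y* = (k*)^α = 4.6260^0.39 ≈ 1.8173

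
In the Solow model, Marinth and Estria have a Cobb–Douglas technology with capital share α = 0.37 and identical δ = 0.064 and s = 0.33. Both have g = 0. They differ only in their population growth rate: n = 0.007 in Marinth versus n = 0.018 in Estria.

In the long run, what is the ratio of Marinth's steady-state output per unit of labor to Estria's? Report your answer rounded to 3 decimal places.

Steady-state y* = [s/(n + δ)]^(α/(1−α)), so the ratio is [ (s_M/(n + δ)_M) / (s_E/(n + δ)_E) ]^0.5873.
s_M/(n + δ)_M = 0.33/0.071 = 4.6479; s_E/(n + δ)_E = 0.33/0.082 = 4.0244.
Ratio = (4.6479/4.0244)^0.5873 = 1.1549^0.5873 ≈ 1.0883

y*_M / y*_E ≈ 1.088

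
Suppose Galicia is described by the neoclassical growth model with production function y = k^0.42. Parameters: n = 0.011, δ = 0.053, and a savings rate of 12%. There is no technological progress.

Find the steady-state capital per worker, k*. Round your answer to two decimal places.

In steady state, investment equals break-even investment: s·k^α = (n + δ)·k.
Dividing both sides by k: k^(1−α) = s / (n + δ).
k^0.58 = 0.12 / (0.011 + 0.053) = 0.12 / 0.064 = 1.8750
k* = 1.8750^(1/0.58) ≈ 2.9559

k* = 2.96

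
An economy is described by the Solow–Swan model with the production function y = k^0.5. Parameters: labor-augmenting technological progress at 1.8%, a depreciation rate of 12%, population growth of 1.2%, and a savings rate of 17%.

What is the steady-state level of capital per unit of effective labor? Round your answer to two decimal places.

At the steady state, Δk = 0, so s·k^α = (n + g + δ)·k.
Rearranging, k^(1−α) = s / (n + g + δ).
k^0.5 = 0.17 / (0.012 + 0.018 + 0.120) = 0.17 / 0.150 = 1.1333
k* = 1.1333^(1/0.5) ≈ 1.2844

k* = 1.28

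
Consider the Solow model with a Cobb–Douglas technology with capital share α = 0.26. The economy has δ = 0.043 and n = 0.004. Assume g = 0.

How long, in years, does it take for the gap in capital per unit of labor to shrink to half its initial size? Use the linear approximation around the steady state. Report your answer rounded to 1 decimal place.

Near the steady state the convergence rate is λ = (1 − α)(n + δ).
λ = (1 − 0.26) × 0.047 = 0.74 × 0.047 = 0.03478
Half-life = ln 2 / λ = 0.6931 / 0.03478 ≈ 19.93 years

half-life ≈ 19.9 years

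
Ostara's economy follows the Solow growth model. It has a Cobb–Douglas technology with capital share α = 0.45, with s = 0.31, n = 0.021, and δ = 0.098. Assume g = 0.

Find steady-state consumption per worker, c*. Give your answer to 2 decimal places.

c* = 1.51

At the steady state, Δk = 0, so s·k^α = (n + δ)·k.
Dividing both sides by k: k^(1−α) = s / (n + δ).
k^0.55 = 0.31 / (0.021 + 0.098) = 0.31 / 0.119 = 2.6050
k* = 2.6050^(1/0.55) ≈ 5.7018
y* = (k*)^α = 5.7018^0.45 ≈ 2.1888
c* = (1 − s)·y* = (1 − 0.31) × 2.1888 ≈ 1.5103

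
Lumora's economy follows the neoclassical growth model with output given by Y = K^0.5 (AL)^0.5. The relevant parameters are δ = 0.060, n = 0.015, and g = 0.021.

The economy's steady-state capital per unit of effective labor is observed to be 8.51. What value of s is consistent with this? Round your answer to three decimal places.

At the steady state, Δk = 0, so s·k^α = (n + g + δ)·k.
So s / (n + g + δ) = (k*)^(1−α) = 8.51^0.5 = 2.9172.
Therefore s = 2.9172 × (n + g + δ) = 2.9172 × 0.096 = 0.2801.

s ≈ 0.280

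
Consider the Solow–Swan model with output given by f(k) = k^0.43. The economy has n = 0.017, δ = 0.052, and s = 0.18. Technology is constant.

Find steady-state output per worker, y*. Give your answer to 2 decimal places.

In steady state, investment equals break-even investment: s·k^α = (n + δ)·k.
Rearranging, k^(1−α) = s / (n + δ).
k^0.57 = 0.18 / (0.017 + 0.052) = 0.18 / 0.069 = 2.6087
k* = 2.6087^(1/0.57) ≈ 5.3774
y* = (k*)^α = 5.3774^0.43 ≈ 2.0613

y* = 2.06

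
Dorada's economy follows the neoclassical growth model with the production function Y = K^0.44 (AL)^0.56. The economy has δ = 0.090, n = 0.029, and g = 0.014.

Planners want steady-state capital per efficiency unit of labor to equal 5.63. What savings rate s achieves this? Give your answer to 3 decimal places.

In steady state, investment equals break-even investment: s·k^α = (n + g + δ)·k.
So s / (n + g + δ) = (k*)^(1−α) = 5.63^0.56 = 2.6320.
Therefore s = 2.6320 × (n + g + δ) = 2.6320 × 0.133 = 0.3501.

s ≈ 0.350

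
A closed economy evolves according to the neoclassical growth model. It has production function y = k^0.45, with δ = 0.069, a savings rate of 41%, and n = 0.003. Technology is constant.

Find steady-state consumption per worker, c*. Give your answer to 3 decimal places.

At the steady state, Δk = 0, so s·k^α = (n + δ)·k.
Dividing both sides by k: k^(1−α) = s / (n + δ).
k^0.55 = 0.41 / (0.003 + 0.069) = 0.41 / 0.072 = 5.6944
k* = 5.6944^(1/0.55) ≈ 23.6342
y* = (k*)^α = 23.6342^0.45 ≈ 4.1504
c* = (1 − s)·y* = (1 − 0.41) × 4.1504 ≈ 2.4487

c* = 2.449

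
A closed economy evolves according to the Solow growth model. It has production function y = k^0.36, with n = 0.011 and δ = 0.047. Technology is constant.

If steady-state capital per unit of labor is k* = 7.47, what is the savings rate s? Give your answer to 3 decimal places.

At the steady state, Δk = 0, so s·k^α = (n + δ)·k.
So s / (n + δ) = (k*)^(1−α) = 7.47^0.64 = 3.6218.
Therefore s = 3.6218 × (n + δ) = 3.6218 × 0.058 = 0.2101.

s ≈ 0.210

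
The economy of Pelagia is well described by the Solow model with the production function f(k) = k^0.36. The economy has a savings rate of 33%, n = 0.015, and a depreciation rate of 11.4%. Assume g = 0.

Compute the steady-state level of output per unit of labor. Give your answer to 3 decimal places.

In steady state, investment equals break-even investment: s·k^α = (n + δ)·k.
Dividing both sides by k: k^(1−α) = s / (n + δ).
k^0.64 = 0.33 / (0.015 + 0.114) = 0.33 / 0.129 = 2.5581
k* = 2.5581^(1/0.64) ≈ 4.3388
y* = (k*)^α = 4.3388^0.36 ≈ 1.6961

y* = 1.696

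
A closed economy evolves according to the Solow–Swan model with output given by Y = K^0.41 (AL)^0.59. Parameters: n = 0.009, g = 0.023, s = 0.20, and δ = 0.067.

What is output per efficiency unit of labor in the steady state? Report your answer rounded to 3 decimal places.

y* = 1.630

At the steady state, Δk = 0, so s·k^α = (n + g + δ)·k.
Dividing both sides by k: k^(1−α) = s / (n + g + δ).
k^0.59 = 0.20 / (0.009 + 0.023 + 0.067) = 0.20 / 0.099 = 2.0202
k* = 2.0202^(1/0.59) ≈ 3.2932
y* = (k*)^α = 3.2932^0.41 ≈ 1.6301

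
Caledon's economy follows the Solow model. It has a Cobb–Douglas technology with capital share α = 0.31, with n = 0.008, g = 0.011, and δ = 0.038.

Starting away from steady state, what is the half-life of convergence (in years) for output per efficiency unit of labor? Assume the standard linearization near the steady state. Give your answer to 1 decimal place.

Near the steady state the convergence rate is λ = (1 − α)(n + g + δ).
λ = (1 − 0.31) × 0.057 = 0.69 × 0.057 = 0.03933
Half-life = ln 2 / λ = 0.6931 / 0.03933 ≈ 17.62 years

half-life ≈ 17.6 years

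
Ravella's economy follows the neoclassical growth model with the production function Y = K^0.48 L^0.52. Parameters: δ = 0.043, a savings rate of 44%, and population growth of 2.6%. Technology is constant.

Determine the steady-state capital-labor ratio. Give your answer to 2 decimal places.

At the steady state, Δk = 0, so s·k^α = (n + δ)·k.
Dividing both sides by k: k^(1−α) = s / (n + δ).
k^0.52 = 0.44 / (0.026 + 0.043) = 0.44 / 0.069 = 6.3768
k* = 6.3768^(1/0.52) ≈ 35.2625

k* = 35.26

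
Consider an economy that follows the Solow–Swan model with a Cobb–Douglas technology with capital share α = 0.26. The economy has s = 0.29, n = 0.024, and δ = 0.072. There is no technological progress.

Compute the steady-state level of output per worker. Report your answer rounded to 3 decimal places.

y* = 1.475

In steady state, investment equals break-even investment: s·k^α = (n + δ)·k.
Dividing both sides by k: k^(1−α) = s / (n + δ).
k^0.74 = 0.29 / (0.024 + 0.072) = 0.29 / 0.096 = 3.0208
k* = 3.0208^(1/0.74) ≈ 4.4546
y* = (k*)^α = 4.4546^0.26 ≈ 1.4747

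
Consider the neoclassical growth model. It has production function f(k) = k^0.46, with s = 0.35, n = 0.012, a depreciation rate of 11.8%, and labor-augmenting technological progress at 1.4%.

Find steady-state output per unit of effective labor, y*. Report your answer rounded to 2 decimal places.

In steady state, investment equals break-even investment: s·k^α = (n + g + δ)·k.
Dividing both sides by k: k^(1−α) = s / (n + g + δ).
k^0.54 = 0.35 / (0.012 + 0.014 + 0.118) = 0.35 / 0.144 = 2.4306
k* = 2.4306^(1/0.54) ≈ 5.1795
y* = (k*)^α = 5.1795^0.46 ≈ 2.1309

y* = 2.13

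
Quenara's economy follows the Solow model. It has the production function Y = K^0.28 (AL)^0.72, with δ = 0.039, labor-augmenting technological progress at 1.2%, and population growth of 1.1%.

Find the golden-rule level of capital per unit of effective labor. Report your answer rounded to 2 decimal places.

The golden rule sets f'(k) = n + g + δ, i.e. α·k^(α−1) = n + g + δ.
So k^(1−α) = α / (n + g + δ) = 0.28 / 0.062 = 4.5161.
k_gold = 4.5161^(1/0.72) ≈ 8.1170

k_gold ≈ 8.12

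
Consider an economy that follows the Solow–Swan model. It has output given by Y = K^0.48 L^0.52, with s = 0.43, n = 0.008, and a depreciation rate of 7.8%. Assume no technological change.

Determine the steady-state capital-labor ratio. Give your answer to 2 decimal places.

Steady state requires s·f(k) = (n + δ)·k, i.e. s·k^α = (n + δ)·k.
Rearranging, k^(1−α) = s / (n + δ).
k^0.52 = 0.43 / (0.008 + 0.078) = 0.43 / 0.086 = 5.0000
k* = 5.0000^(1/0.52) ≈ 22.0888

k* = 22.09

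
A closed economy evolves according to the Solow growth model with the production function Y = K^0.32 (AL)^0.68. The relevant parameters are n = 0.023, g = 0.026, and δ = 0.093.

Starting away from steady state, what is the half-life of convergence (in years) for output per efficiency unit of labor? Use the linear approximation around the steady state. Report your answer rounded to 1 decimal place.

about 7.2 years

Near the steady state the convergence rate is λ = (1 − α)(n + g + δ).
λ = (1 − 0.32) × 0.142 = 0.68 × 0.142 = 0.09656
Half-life = ln 2 / λ = 0.6931 / 0.09656 ≈ 7.18 years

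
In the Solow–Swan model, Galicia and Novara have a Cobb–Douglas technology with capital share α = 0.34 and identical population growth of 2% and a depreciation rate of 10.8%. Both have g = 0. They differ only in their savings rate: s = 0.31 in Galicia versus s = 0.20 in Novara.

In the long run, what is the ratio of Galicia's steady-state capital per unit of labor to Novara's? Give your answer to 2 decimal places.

k*_G / k*_N ≈ 1.94

Steady-state k* = [s/(n + δ)]^(1/(1−α)), so the ratio is [ (s_G/(n + δ)_G) / (s_N/(n + δ)_N) ]^1.5152.
s_G/(n + δ)_G = 0.31/0.128 = 2.4219; s_N/(n + δ)_N = 0.20/0.128 = 1.5625.
Ratio = (2.4219/1.5625)^1.5152 = 1.5500^1.5152 ≈ 1.9426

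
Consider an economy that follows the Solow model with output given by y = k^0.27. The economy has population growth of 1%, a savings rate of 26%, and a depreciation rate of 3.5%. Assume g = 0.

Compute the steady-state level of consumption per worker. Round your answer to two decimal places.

In steady state, investment equals break-even investment: s·k^α = (n + δ)·k.
Rearranging, k^(1−α) = s / (n + δ).
k^0.73 = 0.26 / (0.010 + 0.035) = 0.26 / 0.045 = 5.7778
k* = 5.7778^(1/0.73) ≈ 11.0538
y* = (k*)^α = 11.0538^0.27 ≈ 1.9131
c* = (1 − s)·y* = (1 − 0.26) × 1.9131 ≈ 1.4157

c* ≈ 1.42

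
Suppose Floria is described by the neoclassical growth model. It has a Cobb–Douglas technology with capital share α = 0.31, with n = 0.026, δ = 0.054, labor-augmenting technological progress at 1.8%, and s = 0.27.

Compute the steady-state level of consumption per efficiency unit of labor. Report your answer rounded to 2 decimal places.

At the steady state, Δk = 0, so s·k^α = (n + g + δ)·k.
Rearranging, k^(1−α) = s / (n + g + δ).
k^0.69 = 0.27 / (0.026 + 0.018 + 0.054) = 0.27 / 0.098 = 2.7551
k* = 2.7551^(1/0.69) ≈ 4.3439
y* = (k*)^α = 4.3439^0.31 ≈ 1.5767
c* = (1 − s)·y* = (1 − 0.27) × 1.5767 ≈ 1.1510

c* ≈ 1.15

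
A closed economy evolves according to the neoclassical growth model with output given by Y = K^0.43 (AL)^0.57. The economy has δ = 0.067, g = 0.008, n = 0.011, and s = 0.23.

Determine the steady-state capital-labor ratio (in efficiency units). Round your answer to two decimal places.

k* = 5.62

At the steady state, Δk = 0, so s·k^α = (n + g + δ)·k.
Rearranging, k^(1−α) = s / (n + g + δ).
k^0.57 = 0.23 / (0.011 + 0.008 + 0.067) = 0.23 / 0.086 = 2.6744
k* = 2.6744^(1/0.57) ≈ 5.6172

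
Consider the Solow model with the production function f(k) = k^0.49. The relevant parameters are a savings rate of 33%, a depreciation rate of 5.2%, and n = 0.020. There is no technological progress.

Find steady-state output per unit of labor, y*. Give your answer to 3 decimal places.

At the steady state, Δk = 0, so s·k^α = (n + δ)·k.
Rearranging, k^(1−α) = s / (n + δ).
k^0.51 = 0.33 / (0.020 + 0.052) = 0.33 / 0.072 = 4.5833
k* = 4.5833^(1/0.51) ≈ 19.7892
y* = (k*)^α = 19.7892^0.49 ≈ 4.3177

y* = 4.318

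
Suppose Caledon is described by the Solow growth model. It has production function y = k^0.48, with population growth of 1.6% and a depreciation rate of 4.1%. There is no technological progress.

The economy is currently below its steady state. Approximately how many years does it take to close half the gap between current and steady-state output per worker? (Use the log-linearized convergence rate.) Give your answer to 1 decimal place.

Near the steady state the convergence rate is λ = (1 − α)(n + δ).
λ = (1 − 0.48) × 0.057 = 0.52 × 0.057 = 0.02964
Half-life = ln 2 / λ = 0.6931 / 0.02964 ≈ 23.38 years

about 23.4 years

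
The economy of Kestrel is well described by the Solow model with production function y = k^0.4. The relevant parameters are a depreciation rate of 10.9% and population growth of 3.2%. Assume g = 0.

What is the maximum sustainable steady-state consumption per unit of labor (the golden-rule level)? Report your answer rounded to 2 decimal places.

At the golden rule, f'(k) = n + δ, so α·k^(α−1) = n + δ and k_gold = (α/(n + δ))^(1/(1−α)).
k_gold = (0.4/0.141)^(1/0.6) = 2.8369^1.6667 ≈ 5.6853
c_gold = f(k_gold) − (n + δ)·k_gold = 2.0040 − 0.141×5.6853 ≈ 1.2024

c_gold ≈ 1.20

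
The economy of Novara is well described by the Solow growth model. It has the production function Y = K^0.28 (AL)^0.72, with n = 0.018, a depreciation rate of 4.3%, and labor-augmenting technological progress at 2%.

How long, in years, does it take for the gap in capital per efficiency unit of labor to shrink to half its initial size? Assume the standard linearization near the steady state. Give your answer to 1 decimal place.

Near the steady state the convergence rate is λ = (1 − α)(n + g + δ).
λ = (1 − 0.28) × 0.081 = 0.72 × 0.081 = 0.05832
Half-life = ln 2 / λ = 0.6931 / 0.05832 ≈ 11.88 years

t_½ ≈ 11.9 years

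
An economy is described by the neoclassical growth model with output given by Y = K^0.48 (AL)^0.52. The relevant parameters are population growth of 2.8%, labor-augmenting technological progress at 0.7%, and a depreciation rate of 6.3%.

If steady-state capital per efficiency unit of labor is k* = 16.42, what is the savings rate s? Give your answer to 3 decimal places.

In steady state, investment equals break-even investment: s·k^α = (n + g + δ)·k.
So s / (n + g + δ) = (k*)^(1−α) = 16.42^0.52 = 4.2854.
Therefore s = 4.2854 × (n + g + δ) = 4.2854 × 0.098 = 0.4200.

s ≈ 0.420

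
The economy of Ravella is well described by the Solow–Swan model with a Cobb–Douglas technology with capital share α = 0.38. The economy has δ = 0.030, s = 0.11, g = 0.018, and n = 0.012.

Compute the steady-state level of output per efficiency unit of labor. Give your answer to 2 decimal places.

y* = 1.45

Steady state requires s·f(k) = (n + g + δ)·k, i.e. s·k^α = (n + g + δ)·k.
Dividing both sides by k: k^(1−α) = s / (n + g + δ).
k^0.62 = 0.11 / (0.012 + 0.018 + 0.030) = 0.11 / 0.060 = 1.8333
k* = 1.8333^(1/0.62) ≈ 2.6581
y* = (k*)^α = 2.6581^0.38 ≈ 1.4499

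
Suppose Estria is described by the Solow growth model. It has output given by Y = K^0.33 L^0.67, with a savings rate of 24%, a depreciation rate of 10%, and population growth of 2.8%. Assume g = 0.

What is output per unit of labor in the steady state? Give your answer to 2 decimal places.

In steady state, investment equals break-even investment: s·k^α = (n + δ)·k.
Dividing both sides by k: k^(1−α) = s / (n + δ).
k^0.67 = 0.24 / (0.028 + 0.100) = 0.24 / 0.128 = 1.8750
k* = 1.8750^(1/0.67) ≈ 2.5554
y* = (k*)^α = 2.5554^0.33 ≈ 1.3629

y* = 1.36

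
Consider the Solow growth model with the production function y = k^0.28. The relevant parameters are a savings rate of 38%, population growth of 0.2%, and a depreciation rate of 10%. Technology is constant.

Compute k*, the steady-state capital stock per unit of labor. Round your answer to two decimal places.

k* = 6.21

In steady state, investment equals break-even investment: s·k^α = (n + δ)·k.
Dividing both sides by k: k^(1−α) = s / (n + δ).
k^0.72 = 0.38 / (0.002 + 0.100) = 0.38 / 0.102 = 3.7255
k* = 3.7255^(1/0.72) ≈ 6.2132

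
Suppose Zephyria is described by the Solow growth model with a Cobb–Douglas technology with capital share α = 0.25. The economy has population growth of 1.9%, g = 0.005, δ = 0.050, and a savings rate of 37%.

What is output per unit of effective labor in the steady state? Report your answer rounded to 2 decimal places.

y* = 1.71

At the steady state, Δk = 0, so s·k^α = (n + g + δ)·k.
Rearranging, k^(1−α) = s / (n + g + δ).
k^0.75 = 0.37 / (0.019 + 0.005 + 0.050) = 0.37 / 0.074 = 5.0000
k* = 5.0000^(1/0.75) ≈ 8.5499
y* = (k*)^α = 8.5499^0.25 ≈ 1.7100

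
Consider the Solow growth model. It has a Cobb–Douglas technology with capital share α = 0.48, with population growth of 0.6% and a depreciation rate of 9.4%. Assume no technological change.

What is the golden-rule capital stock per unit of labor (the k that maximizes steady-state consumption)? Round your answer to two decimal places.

k_gold ≈ 20.42

The golden rule sets f'(k) = n + δ, i.e. α·k^(α−1) = n + δ.
So k^(1−α) = α / (n + δ) = 0.48 / 0.100 = 4.8000.
k_gold = 4.8000^(1/0.52) ≈ 20.4211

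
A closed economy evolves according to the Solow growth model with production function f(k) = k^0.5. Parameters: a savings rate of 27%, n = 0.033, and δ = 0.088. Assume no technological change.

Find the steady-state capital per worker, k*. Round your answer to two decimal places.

k* = 4.98

At the steady state, Δk = 0, so s·k^α = (n + δ)·k.
Dividing both sides by k: k^(1−α) = s / (n + δ).
k^0.5 = 0.27 / (0.033 + 0.088) = 0.27 / 0.121 = 2.2314
k* = 2.2314^(1/0.5) ≈ 4.9791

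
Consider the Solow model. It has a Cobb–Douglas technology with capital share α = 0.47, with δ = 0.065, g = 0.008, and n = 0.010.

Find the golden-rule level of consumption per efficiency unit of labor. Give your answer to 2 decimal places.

At the golden rule, f'(k) = n + g + δ, so α·k^(α−1) = n + g + δ and k_gold = (α/(n + g + δ))^(1/(1−α)).
k_gold = (0.47/0.083)^(1/0.53) = 5.6627^1.8868 ≈ 26.3515
c_gold = f(k_gold) − (n + g + δ)·k_gold = 4.6535 − 0.083×26.3515 ≈ 2.4663

c_gold ≈ 2.47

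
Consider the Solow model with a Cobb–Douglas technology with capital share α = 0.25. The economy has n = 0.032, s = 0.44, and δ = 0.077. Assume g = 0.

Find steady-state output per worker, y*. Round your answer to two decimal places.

y* = 1.59

In steady state, investment equals break-even investment: s·k^α = (n + δ)·k.
Rearranging, k^(1−α) = s / (n + δ).
k^0.75 = 0.44 / (0.032 + 0.077) = 0.44 / 0.109 = 4.0367
k* = 4.0367^(1/0.75) ≈ 6.4274
y* = (k*)^α = 6.4274^0.25 ≈ 1.5922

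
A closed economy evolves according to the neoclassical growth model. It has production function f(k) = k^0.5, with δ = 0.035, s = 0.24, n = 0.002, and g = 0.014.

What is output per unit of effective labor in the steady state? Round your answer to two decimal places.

y* = 4.71

At the steady state, Δk = 0, so s·k^α = (n + g + δ)·k.
Rearranging, k^(1−α) = s / (n + g + δ).
k^0.5 = 0.24 / (0.002 + 0.014 + 0.035) = 0.24 / 0.051 = 4.7059
k* = 4.7059^(1/0.5) ≈ 22.1455
y* = (k*)^α = 22.1455^0.5 ≈ 4.7059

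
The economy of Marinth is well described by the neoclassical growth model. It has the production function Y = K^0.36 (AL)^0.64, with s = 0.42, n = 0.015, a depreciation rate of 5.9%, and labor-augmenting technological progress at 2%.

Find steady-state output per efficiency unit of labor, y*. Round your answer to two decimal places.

Steady state requires s·f(k) = (n + g + δ)·k, i.e. s·k^α = (n + g + δ)·k.
Rearranging, k^(1−α) = s / (n + g + δ).
k^0.64 = 0.42 / (0.015 + 0.020 + 0.059) = 0.42 / 0.094 = 4.4681
k* = 4.4681^(1/0.64) ≈ 10.3709
y* = (k*)^α = 10.3709^0.36 ≈ 2.3211

y* = 2.32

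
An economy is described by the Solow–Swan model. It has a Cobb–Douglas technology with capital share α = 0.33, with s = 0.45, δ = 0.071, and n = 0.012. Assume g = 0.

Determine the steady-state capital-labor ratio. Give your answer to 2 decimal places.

At the steady state, Δk = 0, so s·k^α = (n + δ)·k.
Dividing both sides by k: k^(1−α) = s / (n + δ).
k^0.67 = 0.45 / (0.012 + 0.071) = 0.45 / 0.083 = 5.4217
k* = 5.4217^(1/0.67) ≈ 12.4659

k* ≈ 12.47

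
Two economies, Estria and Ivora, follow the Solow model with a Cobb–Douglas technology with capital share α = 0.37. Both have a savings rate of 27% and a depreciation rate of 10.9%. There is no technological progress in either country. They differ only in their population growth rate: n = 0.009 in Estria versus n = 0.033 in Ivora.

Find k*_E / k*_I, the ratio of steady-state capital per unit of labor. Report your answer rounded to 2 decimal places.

ratio ≈ 1.34

Steady-state k* = [s/(n + δ)]^(1/(1−α)), so the ratio is [ (s_E/(n + δ)_E) / (s_I/(n + δ)_I) ]^1.5873.
s_E/(n + δ)_E = 0.27/0.118 = 2.2881; s_I/(n + δ)_I = 0.27/0.142 = 1.9014.
Ratio = (2.2881/1.9014)^1.5873 = 1.2034^1.5873 ≈ 1.3416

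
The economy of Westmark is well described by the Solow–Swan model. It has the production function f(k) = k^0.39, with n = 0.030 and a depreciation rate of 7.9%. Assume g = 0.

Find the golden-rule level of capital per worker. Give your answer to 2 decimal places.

k_gold ≈ 8.08

The golden rule sets f'(k) = n + δ, i.e. α·k^(α−1) = n + δ.
So k^(1−α) = α / (n + δ) = 0.39 / 0.109 = 3.5780.
k_gold = 3.5780^(1/0.61) ≈ 8.0836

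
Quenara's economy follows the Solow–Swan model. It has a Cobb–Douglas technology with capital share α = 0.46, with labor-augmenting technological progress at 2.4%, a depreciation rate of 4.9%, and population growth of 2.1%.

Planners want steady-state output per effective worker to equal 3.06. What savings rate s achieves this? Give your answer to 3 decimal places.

In steady state, investment equals break-even investment: s·k^α = (n + g + δ)·k.
Since y* = [s/(n + g + δ)]^(α/(1−α)), we have s/(n + g + δ) = (y*)^((1−α)/α) = 3.06^1.1739 = 3.7170.
Therefore s = 3.7170 × (n + g + δ) = 3.7170 × 0.094 = 0.3494.

s ≈ 0.349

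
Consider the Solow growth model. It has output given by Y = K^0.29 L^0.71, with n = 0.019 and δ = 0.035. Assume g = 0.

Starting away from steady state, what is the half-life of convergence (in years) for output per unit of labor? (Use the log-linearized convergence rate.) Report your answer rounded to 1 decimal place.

Near the steady state the convergence rate is λ = (1 − α)(n + δ).
λ = (1 − 0.29) × 0.054 = 0.71 × 0.054 = 0.03834
Half-life = ln 2 / λ = 0.6931 / 0.03834 ≈ 18.08 years

half-life ≈ 18.1 years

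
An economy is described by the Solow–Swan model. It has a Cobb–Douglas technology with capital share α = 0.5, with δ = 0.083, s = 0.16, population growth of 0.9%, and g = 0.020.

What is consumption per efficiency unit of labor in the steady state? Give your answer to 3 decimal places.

c* ≈ 1.200

Steady state requires s·f(k) = (n + g + δ)·k, i.e. s·k^α = (n + g + δ)·k.
Dividing both sides by k: k^(1−α) = s / (n + g + δ).
k^0.5 = 0.16 / (0.009 + 0.020 + 0.083) = 0.16 / 0.112 = 1.4286
k* = 1.4286^(1/0.5) ≈ 2.0409
y* = (k*)^α = 2.0409^0.5 ≈ 1.4286
c* = (1 − s)·y* = (1 − 0.16) × 1.4286 ≈ 1.2000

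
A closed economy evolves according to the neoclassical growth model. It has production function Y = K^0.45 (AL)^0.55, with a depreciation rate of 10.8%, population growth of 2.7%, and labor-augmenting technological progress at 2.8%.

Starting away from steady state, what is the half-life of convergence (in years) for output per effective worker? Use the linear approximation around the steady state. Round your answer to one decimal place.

Near the steady state the convergence rate is λ = (1 − α)(n + g + δ).
λ = (1 − 0.45) × 0.163 = 0.55 × 0.163 = 0.08965
Half-life = ln 2 / λ = 0.6931 / 0.08965 ≈ 7.73 years

half-life ≈ 7.7 years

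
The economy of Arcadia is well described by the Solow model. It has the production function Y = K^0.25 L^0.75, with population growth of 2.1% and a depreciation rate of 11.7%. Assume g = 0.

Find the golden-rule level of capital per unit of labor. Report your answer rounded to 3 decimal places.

The golden rule sets f'(k) = n + δ, i.e. α·k^(α−1) = n + δ.
So k^(1−α) = α / (n + δ) = 0.25 / 0.138 = 1.8116.
k_gold = 1.8116^(1/0.75) ≈ 2.2084

k_gold ≈ 2.208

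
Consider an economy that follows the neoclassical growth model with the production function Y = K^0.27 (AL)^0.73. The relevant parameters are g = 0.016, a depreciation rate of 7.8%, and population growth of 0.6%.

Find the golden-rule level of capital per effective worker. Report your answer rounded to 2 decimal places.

k_gold ≈ 3.90

The golden rule sets f'(k) = n + g + δ, i.e. α·k^(α−1) = n + g + δ.
So k^(1−α) = α / (n + g + δ) = 0.27 / 0.100 = 2.7000.
k_gold = 2.7000^(1/0.73) ≈ 3.8986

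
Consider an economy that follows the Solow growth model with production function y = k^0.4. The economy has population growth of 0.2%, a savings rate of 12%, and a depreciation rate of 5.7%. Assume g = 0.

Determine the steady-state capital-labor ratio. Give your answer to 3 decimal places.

In steady state, investment equals break-even investment: s·k^α = (n + δ)·k.
Rearranging, k^(1−α) = s / (n + δ).
k^0.6 = 0.12 / (0.002 + 0.057) = 0.12 / 0.059 = 2.0339
k* = 2.0339^(1/0.6) ≈ 3.2650

k* ≈ 3.265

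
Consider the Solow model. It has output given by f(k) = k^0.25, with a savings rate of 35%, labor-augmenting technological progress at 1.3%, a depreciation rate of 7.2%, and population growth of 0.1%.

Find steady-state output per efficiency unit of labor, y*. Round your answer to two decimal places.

Steady state requires s·f(k) = (n + g + δ)·k, i.e. s·k^α = (n + g + δ)·k.
Dividing both sides by k: k^(1−α) = s / (n + g + δ).
k^0.75 = 0.35 / (0.001 + 0.013 + 0.072) = 0.35 / 0.086 = 4.0698
k* = 4.0698^(1/0.75) ≈ 6.4978
y* = (k*)^α = 6.4978^0.25 ≈ 1.5966

y* = 1.60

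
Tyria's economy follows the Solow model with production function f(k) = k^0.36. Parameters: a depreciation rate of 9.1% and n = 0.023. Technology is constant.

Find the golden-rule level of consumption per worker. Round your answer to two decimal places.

At the golden rule, f'(k) = n + δ, so α·k^(α−1) = n + δ and k_gold = (α/(n + δ))^(1/(1−α)).
k_gold = (0.36/0.114)^(1/0.64) = 3.1579^1.5625 ≈ 6.0299
c_gold = f(k_gold) − (n + δ)·k_gold = 1.9095 − 0.114×6.0299 ≈ 1.2221

c_gold ≈ 1.22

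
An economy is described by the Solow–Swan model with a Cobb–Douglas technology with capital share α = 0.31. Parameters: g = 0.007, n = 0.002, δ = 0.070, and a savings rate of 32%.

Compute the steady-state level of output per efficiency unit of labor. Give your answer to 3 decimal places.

y* ≈ 1.875

At the steady state, Δk = 0, so s·k^α = (n + g + δ)·k.
Rearranging, k^(1−α) = s / (n + g + δ).
k^0.69 = 0.32 / (0.002 + 0.007 + 0.070) = 0.32 / 0.079 = 4.0506
k* = 4.0506^(1/0.69) ≈ 7.5939
y* = (k*)^α = 7.5939^0.31 ≈ 1.8748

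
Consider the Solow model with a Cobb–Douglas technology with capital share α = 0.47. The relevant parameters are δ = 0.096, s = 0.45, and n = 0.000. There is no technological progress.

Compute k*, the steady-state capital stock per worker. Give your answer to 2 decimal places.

Steady state requires s·f(k) = (n + δ)·k, i.e. s·k^α = (n + δ)·k.
Dividing both sides by k: k^(1−α) = s / (n + δ).
k^0.53 = 0.45 / (0.000 + 0.096) = 0.45 / 0.096 = 4.6875
k* = 4.6875^(1/0.53) ≈ 18.4471

k* ≈ 18.45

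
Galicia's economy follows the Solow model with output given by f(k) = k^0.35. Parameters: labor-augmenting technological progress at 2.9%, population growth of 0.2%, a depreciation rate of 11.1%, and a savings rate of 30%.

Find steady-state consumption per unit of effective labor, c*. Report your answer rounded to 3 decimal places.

At the steady state, Δk = 0, so s·k^α = (n + g + δ)·k.
Dividing both sides by k: k^(1−α) = s / (n + g + δ).
k^0.65 = 0.30 / (0.002 + 0.029 + 0.111) = 0.30 / 0.142 = 2.1127
k* = 2.1127^(1/0.65) ≈ 3.1605
y* = (k*)^α = 3.1605^0.35 ≈ 1.4959
c* = (1 − s)·y* = (1 − 0.30) × 1.4959 ≈ 1.0471

c* ≈ 1.047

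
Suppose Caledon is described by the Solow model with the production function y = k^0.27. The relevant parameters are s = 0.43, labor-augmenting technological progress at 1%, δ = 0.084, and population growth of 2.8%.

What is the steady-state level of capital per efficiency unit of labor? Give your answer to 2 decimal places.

k* ≈ 5.62

In steady state, investment equals break-even investment: s·k^α = (n + g + δ)·k.
Dividing both sides by k: k^(1−α) = s / (n + g + δ).
k^0.73 = 0.43 / (0.028 + 0.010 + 0.084) = 0.43 / 0.122 = 3.5246
k* = 3.5246^(1/0.73) ≈ 5.6165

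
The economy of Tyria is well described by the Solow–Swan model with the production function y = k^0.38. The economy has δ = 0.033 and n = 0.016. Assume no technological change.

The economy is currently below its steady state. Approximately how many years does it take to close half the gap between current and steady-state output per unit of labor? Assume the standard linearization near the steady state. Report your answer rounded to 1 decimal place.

Near the steady state the convergence rate is λ = (1 − α)(n + δ).
λ = (1 − 0.38) × 0.049 = 0.62 × 0.049 = 0.03038
Half-life = ln 2 / λ = 0.6931 / 0.03038 ≈ 22.81 years

half-life ≈ 22.8 years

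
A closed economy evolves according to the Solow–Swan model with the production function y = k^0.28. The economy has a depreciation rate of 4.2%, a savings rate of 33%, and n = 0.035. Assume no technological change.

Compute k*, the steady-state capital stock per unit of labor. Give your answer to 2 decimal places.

k* = 7.55

At the steady state, Δk = 0, so s·k^α = (n + δ)·k.
Dividing both sides by k: k^(1−α) = s / (n + δ).
k^0.72 = 0.33 / (0.035 + 0.042) = 0.33 / 0.077 = 4.2857
k* = 4.2857^(1/0.72) ≈ 7.5476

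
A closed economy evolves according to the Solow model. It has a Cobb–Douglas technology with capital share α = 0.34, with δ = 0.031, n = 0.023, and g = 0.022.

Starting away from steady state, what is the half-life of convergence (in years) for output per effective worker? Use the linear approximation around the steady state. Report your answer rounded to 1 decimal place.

Near the steady state the convergence rate is λ = (1 − α)(n + g + δ).
λ = (1 − 0.34) × 0.076 = 0.66 × 0.076 = 0.05016
Half-life = ln 2 / λ = 0.6931 / 0.05016 ≈ 13.82 years

half-life ≈ 13.8 years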